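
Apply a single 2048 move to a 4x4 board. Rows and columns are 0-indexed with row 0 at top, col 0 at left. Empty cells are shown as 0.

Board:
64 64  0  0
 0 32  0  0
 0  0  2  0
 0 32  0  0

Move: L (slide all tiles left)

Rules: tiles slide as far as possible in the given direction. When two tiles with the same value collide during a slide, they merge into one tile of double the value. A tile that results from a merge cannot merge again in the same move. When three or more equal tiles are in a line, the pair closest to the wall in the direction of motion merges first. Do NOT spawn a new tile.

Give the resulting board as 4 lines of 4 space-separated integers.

Slide left:
row 0: [64, 64, 0, 0] -> [128, 0, 0, 0]
row 1: [0, 32, 0, 0] -> [32, 0, 0, 0]
row 2: [0, 0, 2, 0] -> [2, 0, 0, 0]
row 3: [0, 32, 0, 0] -> [32, 0, 0, 0]

Answer: 128   0   0   0
 32   0   0   0
  2   0   0   0
 32   0   0   0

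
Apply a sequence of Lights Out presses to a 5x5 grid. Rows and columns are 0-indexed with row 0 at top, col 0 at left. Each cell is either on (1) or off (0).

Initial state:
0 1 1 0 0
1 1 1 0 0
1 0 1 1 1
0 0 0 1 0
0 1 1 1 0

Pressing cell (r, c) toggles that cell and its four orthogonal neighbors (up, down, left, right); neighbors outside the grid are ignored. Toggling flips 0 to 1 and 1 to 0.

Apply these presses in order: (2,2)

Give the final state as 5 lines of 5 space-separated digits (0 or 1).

After press 1 at (2,2):
0 1 1 0 0
1 1 0 0 0
1 1 0 0 1
0 0 1 1 0
0 1 1 1 0

Answer: 0 1 1 0 0
1 1 0 0 0
1 1 0 0 1
0 0 1 1 0
0 1 1 1 0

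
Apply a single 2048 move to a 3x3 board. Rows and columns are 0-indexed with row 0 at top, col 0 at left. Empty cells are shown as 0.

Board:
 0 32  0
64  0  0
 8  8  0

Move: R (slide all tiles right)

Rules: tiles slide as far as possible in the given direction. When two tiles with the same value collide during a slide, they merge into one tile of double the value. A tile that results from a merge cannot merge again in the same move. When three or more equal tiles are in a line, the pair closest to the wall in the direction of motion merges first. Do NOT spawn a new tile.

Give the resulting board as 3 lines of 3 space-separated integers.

Answer:  0  0 32
 0  0 64
 0  0 16

Derivation:
Slide right:
row 0: [0, 32, 0] -> [0, 0, 32]
row 1: [64, 0, 0] -> [0, 0, 64]
row 2: [8, 8, 0] -> [0, 0, 16]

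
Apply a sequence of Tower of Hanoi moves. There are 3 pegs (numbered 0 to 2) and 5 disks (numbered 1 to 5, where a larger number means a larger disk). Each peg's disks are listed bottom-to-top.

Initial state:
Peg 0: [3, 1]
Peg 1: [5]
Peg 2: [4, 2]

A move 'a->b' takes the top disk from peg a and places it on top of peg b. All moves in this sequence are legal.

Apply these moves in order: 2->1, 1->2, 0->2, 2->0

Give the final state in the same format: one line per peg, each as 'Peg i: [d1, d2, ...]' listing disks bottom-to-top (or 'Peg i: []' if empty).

Answer: Peg 0: [3, 1]
Peg 1: [5]
Peg 2: [4, 2]

Derivation:
After move 1 (2->1):
Peg 0: [3, 1]
Peg 1: [5, 2]
Peg 2: [4]

After move 2 (1->2):
Peg 0: [3, 1]
Peg 1: [5]
Peg 2: [4, 2]

After move 3 (0->2):
Peg 0: [3]
Peg 1: [5]
Peg 2: [4, 2, 1]

After move 4 (2->0):
Peg 0: [3, 1]
Peg 1: [5]
Peg 2: [4, 2]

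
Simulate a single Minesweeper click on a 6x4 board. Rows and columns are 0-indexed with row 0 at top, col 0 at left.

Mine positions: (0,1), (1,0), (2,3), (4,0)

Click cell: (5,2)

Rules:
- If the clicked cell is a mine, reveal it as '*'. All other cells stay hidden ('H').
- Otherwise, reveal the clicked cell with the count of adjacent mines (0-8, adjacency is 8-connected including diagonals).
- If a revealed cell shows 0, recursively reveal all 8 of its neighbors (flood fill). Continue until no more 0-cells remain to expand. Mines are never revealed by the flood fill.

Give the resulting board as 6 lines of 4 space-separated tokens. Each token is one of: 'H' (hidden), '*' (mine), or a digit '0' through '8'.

H H H H
H H H H
H H H H
H 1 1 1
H 1 0 0
H 1 0 0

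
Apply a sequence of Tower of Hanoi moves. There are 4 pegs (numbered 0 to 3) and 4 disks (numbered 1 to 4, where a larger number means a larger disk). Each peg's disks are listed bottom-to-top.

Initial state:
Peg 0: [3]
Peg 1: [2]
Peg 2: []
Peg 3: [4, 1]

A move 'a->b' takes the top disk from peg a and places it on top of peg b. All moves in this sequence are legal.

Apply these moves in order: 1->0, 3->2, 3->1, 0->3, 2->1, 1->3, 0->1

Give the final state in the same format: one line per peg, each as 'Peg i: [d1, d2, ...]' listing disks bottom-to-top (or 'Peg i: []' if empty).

Answer: Peg 0: []
Peg 1: [4, 3]
Peg 2: []
Peg 3: [2, 1]

Derivation:
After move 1 (1->0):
Peg 0: [3, 2]
Peg 1: []
Peg 2: []
Peg 3: [4, 1]

After move 2 (3->2):
Peg 0: [3, 2]
Peg 1: []
Peg 2: [1]
Peg 3: [4]

After move 3 (3->1):
Peg 0: [3, 2]
Peg 1: [4]
Peg 2: [1]
Peg 3: []

After move 4 (0->3):
Peg 0: [3]
Peg 1: [4]
Peg 2: [1]
Peg 3: [2]

After move 5 (2->1):
Peg 0: [3]
Peg 1: [4, 1]
Peg 2: []
Peg 3: [2]

After move 6 (1->3):
Peg 0: [3]
Peg 1: [4]
Peg 2: []
Peg 3: [2, 1]

After move 7 (0->1):
Peg 0: []
Peg 1: [4, 3]
Peg 2: []
Peg 3: [2, 1]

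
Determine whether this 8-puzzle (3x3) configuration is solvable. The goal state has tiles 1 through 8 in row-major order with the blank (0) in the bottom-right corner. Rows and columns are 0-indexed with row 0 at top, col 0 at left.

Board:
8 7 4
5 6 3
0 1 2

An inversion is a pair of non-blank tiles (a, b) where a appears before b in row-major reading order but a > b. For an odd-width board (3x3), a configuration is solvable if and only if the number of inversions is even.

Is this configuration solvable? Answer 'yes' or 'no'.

Inversions (pairs i<j in row-major order where tile[i] > tile[j] > 0): 24
24 is even, so the puzzle is solvable.

Answer: yes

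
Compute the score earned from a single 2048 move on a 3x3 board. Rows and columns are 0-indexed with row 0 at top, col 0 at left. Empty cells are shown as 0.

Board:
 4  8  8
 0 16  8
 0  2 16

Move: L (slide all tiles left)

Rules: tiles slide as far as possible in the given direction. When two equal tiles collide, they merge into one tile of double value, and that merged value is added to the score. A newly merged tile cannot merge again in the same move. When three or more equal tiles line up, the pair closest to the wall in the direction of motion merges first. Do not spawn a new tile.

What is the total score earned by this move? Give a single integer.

Answer: 16

Derivation:
Slide left:
row 0: [4, 8, 8] -> [4, 16, 0]  score +16 (running 16)
row 1: [0, 16, 8] -> [16, 8, 0]  score +0 (running 16)
row 2: [0, 2, 16] -> [2, 16, 0]  score +0 (running 16)
Board after move:
 4 16  0
16  8  0
 2 16  0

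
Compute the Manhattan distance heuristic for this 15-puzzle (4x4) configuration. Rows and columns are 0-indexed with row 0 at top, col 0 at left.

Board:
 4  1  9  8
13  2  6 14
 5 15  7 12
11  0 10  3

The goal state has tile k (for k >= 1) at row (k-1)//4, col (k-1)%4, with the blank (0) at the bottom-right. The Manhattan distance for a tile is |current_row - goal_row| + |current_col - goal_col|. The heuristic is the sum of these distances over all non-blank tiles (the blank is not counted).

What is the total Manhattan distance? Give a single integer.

Answer: 30

Derivation:
Tile 4: (0,0)->(0,3) = 3
Tile 1: (0,1)->(0,0) = 1
Tile 9: (0,2)->(2,0) = 4
Tile 8: (0,3)->(1,3) = 1
Tile 13: (1,0)->(3,0) = 2
Tile 2: (1,1)->(0,1) = 1
Tile 6: (1,2)->(1,1) = 1
Tile 14: (1,3)->(3,1) = 4
Tile 5: (2,0)->(1,0) = 1
Tile 15: (2,1)->(3,2) = 2
Tile 7: (2,2)->(1,2) = 1
Tile 12: (2,3)->(2,3) = 0
Tile 11: (3,0)->(2,2) = 3
Tile 10: (3,2)->(2,1) = 2
Tile 3: (3,3)->(0,2) = 4
Sum: 3 + 1 + 4 + 1 + 2 + 1 + 1 + 4 + 1 + 2 + 1 + 0 + 3 + 2 + 4 = 30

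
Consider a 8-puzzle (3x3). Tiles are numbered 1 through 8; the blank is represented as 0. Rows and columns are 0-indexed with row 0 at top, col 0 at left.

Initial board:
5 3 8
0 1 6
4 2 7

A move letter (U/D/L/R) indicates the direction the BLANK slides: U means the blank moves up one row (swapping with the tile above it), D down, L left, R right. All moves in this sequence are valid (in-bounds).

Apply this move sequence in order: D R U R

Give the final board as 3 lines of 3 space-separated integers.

After move 1 (D):
5 3 8
4 1 6
0 2 7

After move 2 (R):
5 3 8
4 1 6
2 0 7

After move 3 (U):
5 3 8
4 0 6
2 1 7

After move 4 (R):
5 3 8
4 6 0
2 1 7

Answer: 5 3 8
4 6 0
2 1 7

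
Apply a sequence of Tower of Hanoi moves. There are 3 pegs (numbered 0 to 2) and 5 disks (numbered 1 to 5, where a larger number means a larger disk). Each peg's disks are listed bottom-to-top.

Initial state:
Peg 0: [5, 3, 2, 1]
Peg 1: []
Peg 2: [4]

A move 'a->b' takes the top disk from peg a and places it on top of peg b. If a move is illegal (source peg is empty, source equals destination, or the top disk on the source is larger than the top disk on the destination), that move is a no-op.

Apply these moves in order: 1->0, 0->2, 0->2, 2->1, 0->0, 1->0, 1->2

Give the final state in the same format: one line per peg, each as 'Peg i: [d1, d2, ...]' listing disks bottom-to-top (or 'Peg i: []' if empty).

After move 1 (1->0):
Peg 0: [5, 3, 2, 1]
Peg 1: []
Peg 2: [4]

After move 2 (0->2):
Peg 0: [5, 3, 2]
Peg 1: []
Peg 2: [4, 1]

After move 3 (0->2):
Peg 0: [5, 3, 2]
Peg 1: []
Peg 2: [4, 1]

After move 4 (2->1):
Peg 0: [5, 3, 2]
Peg 1: [1]
Peg 2: [4]

After move 5 (0->0):
Peg 0: [5, 3, 2]
Peg 1: [1]
Peg 2: [4]

After move 6 (1->0):
Peg 0: [5, 3, 2, 1]
Peg 1: []
Peg 2: [4]

After move 7 (1->2):
Peg 0: [5, 3, 2, 1]
Peg 1: []
Peg 2: [4]

Answer: Peg 0: [5, 3, 2, 1]
Peg 1: []
Peg 2: [4]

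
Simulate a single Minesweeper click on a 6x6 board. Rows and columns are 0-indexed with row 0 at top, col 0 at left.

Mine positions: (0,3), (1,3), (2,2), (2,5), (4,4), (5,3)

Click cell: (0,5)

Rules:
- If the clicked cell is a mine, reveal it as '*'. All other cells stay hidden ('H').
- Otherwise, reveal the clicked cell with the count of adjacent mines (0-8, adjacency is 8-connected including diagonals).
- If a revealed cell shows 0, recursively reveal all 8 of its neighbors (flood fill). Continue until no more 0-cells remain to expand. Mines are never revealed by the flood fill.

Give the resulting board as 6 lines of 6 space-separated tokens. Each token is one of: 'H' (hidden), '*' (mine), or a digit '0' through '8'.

H H H H 2 0
H H H H 3 1
H H H H H H
H H H H H H
H H H H H H
H H H H H H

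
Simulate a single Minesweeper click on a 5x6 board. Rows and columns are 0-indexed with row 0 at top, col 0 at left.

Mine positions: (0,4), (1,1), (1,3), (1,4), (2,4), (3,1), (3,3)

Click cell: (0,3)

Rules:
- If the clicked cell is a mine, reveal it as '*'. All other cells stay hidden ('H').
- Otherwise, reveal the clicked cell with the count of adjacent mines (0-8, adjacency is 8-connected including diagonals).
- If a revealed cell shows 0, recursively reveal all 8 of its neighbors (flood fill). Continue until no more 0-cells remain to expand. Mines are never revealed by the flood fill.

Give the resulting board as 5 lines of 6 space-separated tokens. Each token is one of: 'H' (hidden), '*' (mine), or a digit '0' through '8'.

H H H 3 H H
H H H H H H
H H H H H H
H H H H H H
H H H H H H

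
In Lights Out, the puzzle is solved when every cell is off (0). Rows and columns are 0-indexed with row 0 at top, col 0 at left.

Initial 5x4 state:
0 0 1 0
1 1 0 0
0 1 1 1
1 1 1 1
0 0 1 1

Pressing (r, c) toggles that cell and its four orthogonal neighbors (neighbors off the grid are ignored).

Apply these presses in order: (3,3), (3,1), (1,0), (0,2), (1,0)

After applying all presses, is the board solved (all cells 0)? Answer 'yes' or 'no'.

Answer: no

Derivation:
After press 1 at (3,3):
0 0 1 0
1 1 0 0
0 1 1 0
1 1 0 0
0 0 1 0

After press 2 at (3,1):
0 0 1 0
1 1 0 0
0 0 1 0
0 0 1 0
0 1 1 0

After press 3 at (1,0):
1 0 1 0
0 0 0 0
1 0 1 0
0 0 1 0
0 1 1 0

After press 4 at (0,2):
1 1 0 1
0 0 1 0
1 0 1 0
0 0 1 0
0 1 1 0

After press 5 at (1,0):
0 1 0 1
1 1 1 0
0 0 1 0
0 0 1 0
0 1 1 0

Lights still on: 9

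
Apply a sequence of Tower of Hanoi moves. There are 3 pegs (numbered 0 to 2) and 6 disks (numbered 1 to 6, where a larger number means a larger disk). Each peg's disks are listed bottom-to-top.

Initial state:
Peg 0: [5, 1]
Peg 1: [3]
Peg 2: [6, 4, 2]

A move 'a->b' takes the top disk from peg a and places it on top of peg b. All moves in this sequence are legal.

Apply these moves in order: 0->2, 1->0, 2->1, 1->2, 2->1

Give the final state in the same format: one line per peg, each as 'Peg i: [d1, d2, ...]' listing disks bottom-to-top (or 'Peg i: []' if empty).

After move 1 (0->2):
Peg 0: [5]
Peg 1: [3]
Peg 2: [6, 4, 2, 1]

After move 2 (1->0):
Peg 0: [5, 3]
Peg 1: []
Peg 2: [6, 4, 2, 1]

After move 3 (2->1):
Peg 0: [5, 3]
Peg 1: [1]
Peg 2: [6, 4, 2]

After move 4 (1->2):
Peg 0: [5, 3]
Peg 1: []
Peg 2: [6, 4, 2, 1]

After move 5 (2->1):
Peg 0: [5, 3]
Peg 1: [1]
Peg 2: [6, 4, 2]

Answer: Peg 0: [5, 3]
Peg 1: [1]
Peg 2: [6, 4, 2]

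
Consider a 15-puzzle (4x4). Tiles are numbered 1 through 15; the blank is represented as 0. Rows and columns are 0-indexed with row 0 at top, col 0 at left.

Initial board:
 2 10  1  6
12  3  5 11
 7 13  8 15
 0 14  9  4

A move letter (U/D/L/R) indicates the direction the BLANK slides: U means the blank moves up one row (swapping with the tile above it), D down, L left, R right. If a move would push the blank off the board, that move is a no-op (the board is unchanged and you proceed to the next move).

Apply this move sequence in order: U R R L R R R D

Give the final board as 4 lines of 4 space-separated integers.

Answer:  2 10  1  6
12  3  5 11
13  8 15  4
 7 14  9  0

Derivation:
After move 1 (U):
 2 10  1  6
12  3  5 11
 0 13  8 15
 7 14  9  4

After move 2 (R):
 2 10  1  6
12  3  5 11
13  0  8 15
 7 14  9  4

After move 3 (R):
 2 10  1  6
12  3  5 11
13  8  0 15
 7 14  9  4

After move 4 (L):
 2 10  1  6
12  3  5 11
13  0  8 15
 7 14  9  4

After move 5 (R):
 2 10  1  6
12  3  5 11
13  8  0 15
 7 14  9  4

After move 6 (R):
 2 10  1  6
12  3  5 11
13  8 15  0
 7 14  9  4

After move 7 (R):
 2 10  1  6
12  3  5 11
13  8 15  0
 7 14  9  4

After move 8 (D):
 2 10  1  6
12  3  5 11
13  8 15  4
 7 14  9  0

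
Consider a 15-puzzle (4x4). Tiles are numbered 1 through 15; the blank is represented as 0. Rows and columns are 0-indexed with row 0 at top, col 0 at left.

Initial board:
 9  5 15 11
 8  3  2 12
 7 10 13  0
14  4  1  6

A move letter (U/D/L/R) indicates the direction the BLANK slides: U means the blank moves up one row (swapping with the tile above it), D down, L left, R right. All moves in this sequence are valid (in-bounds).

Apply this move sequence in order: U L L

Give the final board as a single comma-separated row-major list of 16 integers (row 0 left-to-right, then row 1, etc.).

Answer: 9, 5, 15, 11, 8, 0, 3, 2, 7, 10, 13, 12, 14, 4, 1, 6

Derivation:
After move 1 (U):
 9  5 15 11
 8  3  2  0
 7 10 13 12
14  4  1  6

After move 2 (L):
 9  5 15 11
 8  3  0  2
 7 10 13 12
14  4  1  6

After move 3 (L):
 9  5 15 11
 8  0  3  2
 7 10 13 12
14  4  1  6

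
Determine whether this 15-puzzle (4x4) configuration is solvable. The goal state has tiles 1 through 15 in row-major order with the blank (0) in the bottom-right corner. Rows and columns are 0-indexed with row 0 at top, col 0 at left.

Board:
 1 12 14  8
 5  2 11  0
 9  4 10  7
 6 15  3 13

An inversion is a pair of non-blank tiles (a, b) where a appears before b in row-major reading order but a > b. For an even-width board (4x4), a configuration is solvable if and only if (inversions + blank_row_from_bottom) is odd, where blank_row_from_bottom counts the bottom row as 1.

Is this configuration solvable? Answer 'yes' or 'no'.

Answer: no

Derivation:
Inversions: 49
Blank is in row 1 (0-indexed from top), which is row 3 counting from the bottom (bottom = 1).
49 + 3 = 52, which is even, so the puzzle is not solvable.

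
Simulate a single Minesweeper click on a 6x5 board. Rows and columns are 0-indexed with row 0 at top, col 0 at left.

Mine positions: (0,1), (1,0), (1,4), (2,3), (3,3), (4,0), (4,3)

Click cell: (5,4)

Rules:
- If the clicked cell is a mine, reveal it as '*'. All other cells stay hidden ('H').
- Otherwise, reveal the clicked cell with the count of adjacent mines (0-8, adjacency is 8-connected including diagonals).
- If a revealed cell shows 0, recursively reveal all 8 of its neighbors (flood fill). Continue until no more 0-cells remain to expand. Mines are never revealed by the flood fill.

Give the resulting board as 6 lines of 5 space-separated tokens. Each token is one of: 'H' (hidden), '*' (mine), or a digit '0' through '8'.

H H H H H
H H H H H
H H H H H
H H H H H
H H H H H
H H H H 1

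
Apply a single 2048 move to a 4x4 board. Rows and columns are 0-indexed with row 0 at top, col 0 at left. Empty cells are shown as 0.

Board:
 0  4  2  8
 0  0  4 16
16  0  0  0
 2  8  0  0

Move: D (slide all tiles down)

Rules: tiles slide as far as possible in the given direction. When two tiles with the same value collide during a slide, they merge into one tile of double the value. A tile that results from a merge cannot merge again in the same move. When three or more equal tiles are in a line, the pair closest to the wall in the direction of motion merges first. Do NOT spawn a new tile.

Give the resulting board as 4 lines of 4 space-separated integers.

Answer:  0  0  0  0
 0  0  0  0
16  4  2  8
 2  8  4 16

Derivation:
Slide down:
col 0: [0, 0, 16, 2] -> [0, 0, 16, 2]
col 1: [4, 0, 0, 8] -> [0, 0, 4, 8]
col 2: [2, 4, 0, 0] -> [0, 0, 2, 4]
col 3: [8, 16, 0, 0] -> [0, 0, 8, 16]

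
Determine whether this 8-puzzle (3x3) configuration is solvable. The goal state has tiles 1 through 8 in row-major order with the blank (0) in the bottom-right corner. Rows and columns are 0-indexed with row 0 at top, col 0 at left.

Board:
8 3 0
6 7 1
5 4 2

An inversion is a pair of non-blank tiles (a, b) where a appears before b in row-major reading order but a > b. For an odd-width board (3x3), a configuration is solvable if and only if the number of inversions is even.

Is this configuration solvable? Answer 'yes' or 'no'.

Inversions (pairs i<j in row-major order where tile[i] > tile[j] > 0): 20
20 is even, so the puzzle is solvable.

Answer: yes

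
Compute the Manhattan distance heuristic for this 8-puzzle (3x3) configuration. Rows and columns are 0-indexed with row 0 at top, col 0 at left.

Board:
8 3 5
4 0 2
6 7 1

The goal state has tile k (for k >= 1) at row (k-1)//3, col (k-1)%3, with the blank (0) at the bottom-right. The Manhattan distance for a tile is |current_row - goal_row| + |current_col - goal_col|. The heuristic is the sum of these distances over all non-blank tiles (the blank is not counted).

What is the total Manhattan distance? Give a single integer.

Tile 8: (0,0)->(2,1) = 3
Tile 3: (0,1)->(0,2) = 1
Tile 5: (0,2)->(1,1) = 2
Tile 4: (1,0)->(1,0) = 0
Tile 2: (1,2)->(0,1) = 2
Tile 6: (2,0)->(1,2) = 3
Tile 7: (2,1)->(2,0) = 1
Tile 1: (2,2)->(0,0) = 4
Sum: 3 + 1 + 2 + 0 + 2 + 3 + 1 + 4 = 16

Answer: 16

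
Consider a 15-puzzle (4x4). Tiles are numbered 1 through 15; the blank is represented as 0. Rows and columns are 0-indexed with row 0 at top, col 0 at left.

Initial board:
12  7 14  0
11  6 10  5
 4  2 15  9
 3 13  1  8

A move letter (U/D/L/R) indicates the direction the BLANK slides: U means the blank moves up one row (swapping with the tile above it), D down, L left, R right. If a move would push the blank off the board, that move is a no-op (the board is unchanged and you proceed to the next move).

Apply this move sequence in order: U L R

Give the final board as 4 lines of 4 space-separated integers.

Answer: 12  7 14  0
11  6 10  5
 4  2 15  9
 3 13  1  8

Derivation:
After move 1 (U):
12  7 14  0
11  6 10  5
 4  2 15  9
 3 13  1  8

After move 2 (L):
12  7  0 14
11  6 10  5
 4  2 15  9
 3 13  1  8

After move 3 (R):
12  7 14  0
11  6 10  5
 4  2 15  9
 3 13  1  8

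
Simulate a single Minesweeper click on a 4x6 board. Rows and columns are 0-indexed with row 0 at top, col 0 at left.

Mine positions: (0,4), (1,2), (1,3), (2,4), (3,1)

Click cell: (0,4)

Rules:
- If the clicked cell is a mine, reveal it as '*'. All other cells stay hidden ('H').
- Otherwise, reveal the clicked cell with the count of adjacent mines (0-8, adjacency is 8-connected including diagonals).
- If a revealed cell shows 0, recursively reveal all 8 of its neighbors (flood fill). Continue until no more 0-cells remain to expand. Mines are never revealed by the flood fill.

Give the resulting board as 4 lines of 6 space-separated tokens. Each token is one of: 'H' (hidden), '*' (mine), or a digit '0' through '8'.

H H H H * H
H H H H H H
H H H H H H
H H H H H H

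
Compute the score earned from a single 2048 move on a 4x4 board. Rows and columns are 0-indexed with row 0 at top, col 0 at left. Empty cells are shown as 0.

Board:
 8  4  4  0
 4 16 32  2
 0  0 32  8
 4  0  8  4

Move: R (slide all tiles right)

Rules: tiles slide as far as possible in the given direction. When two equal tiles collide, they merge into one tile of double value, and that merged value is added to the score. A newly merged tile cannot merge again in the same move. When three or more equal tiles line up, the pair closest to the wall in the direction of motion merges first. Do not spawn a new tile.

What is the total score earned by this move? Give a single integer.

Answer: 8

Derivation:
Slide right:
row 0: [8, 4, 4, 0] -> [0, 0, 8, 8]  score +8 (running 8)
row 1: [4, 16, 32, 2] -> [4, 16, 32, 2]  score +0 (running 8)
row 2: [0, 0, 32, 8] -> [0, 0, 32, 8]  score +0 (running 8)
row 3: [4, 0, 8, 4] -> [0, 4, 8, 4]  score +0 (running 8)
Board after move:
 0  0  8  8
 4 16 32  2
 0  0 32  8
 0  4  8  4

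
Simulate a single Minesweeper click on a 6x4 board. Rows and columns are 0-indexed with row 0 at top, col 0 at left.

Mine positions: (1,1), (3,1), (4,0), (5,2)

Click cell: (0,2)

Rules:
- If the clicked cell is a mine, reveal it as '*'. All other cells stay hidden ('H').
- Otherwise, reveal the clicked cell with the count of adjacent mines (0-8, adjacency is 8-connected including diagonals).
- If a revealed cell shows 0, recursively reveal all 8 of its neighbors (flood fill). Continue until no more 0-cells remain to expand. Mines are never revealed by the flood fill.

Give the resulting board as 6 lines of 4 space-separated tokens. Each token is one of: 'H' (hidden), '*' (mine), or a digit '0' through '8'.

H H 1 H
H H H H
H H H H
H H H H
H H H H
H H H H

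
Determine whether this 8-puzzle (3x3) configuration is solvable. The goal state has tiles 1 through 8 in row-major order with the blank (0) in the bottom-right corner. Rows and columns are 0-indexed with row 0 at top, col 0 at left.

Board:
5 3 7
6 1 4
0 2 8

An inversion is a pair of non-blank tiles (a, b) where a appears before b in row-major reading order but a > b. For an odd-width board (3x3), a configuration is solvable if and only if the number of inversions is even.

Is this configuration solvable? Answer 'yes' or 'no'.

Answer: yes

Derivation:
Inversions (pairs i<j in row-major order where tile[i] > tile[j] > 0): 14
14 is even, so the puzzle is solvable.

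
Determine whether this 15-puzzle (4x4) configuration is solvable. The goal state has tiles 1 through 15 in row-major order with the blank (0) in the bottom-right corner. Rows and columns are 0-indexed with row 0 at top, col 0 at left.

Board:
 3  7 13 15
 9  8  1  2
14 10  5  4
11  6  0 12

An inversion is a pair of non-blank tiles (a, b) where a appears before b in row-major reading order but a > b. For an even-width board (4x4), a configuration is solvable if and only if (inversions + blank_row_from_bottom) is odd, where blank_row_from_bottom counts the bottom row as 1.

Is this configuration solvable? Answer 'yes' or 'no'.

Inversions: 50
Blank is in row 3 (0-indexed from top), which is row 1 counting from the bottom (bottom = 1).
50 + 1 = 51, which is odd, so the puzzle is solvable.

Answer: yes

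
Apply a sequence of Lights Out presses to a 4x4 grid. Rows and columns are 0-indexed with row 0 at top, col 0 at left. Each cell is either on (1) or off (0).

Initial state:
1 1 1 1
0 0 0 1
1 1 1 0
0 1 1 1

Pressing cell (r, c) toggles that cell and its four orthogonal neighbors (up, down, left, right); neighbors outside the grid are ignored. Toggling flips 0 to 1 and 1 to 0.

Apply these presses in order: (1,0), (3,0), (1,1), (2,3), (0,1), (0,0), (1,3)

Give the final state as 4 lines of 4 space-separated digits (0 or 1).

After press 1 at (1,0):
0 1 1 1
1 1 0 1
0 1 1 0
0 1 1 1

After press 2 at (3,0):
0 1 1 1
1 1 0 1
1 1 1 0
1 0 1 1

After press 3 at (1,1):
0 0 1 1
0 0 1 1
1 0 1 0
1 0 1 1

After press 4 at (2,3):
0 0 1 1
0 0 1 0
1 0 0 1
1 0 1 0

After press 5 at (0,1):
1 1 0 1
0 1 1 0
1 0 0 1
1 0 1 0

After press 6 at (0,0):
0 0 0 1
1 1 1 0
1 0 0 1
1 0 1 0

After press 7 at (1,3):
0 0 0 0
1 1 0 1
1 0 0 0
1 0 1 0

Answer: 0 0 0 0
1 1 0 1
1 0 0 0
1 0 1 0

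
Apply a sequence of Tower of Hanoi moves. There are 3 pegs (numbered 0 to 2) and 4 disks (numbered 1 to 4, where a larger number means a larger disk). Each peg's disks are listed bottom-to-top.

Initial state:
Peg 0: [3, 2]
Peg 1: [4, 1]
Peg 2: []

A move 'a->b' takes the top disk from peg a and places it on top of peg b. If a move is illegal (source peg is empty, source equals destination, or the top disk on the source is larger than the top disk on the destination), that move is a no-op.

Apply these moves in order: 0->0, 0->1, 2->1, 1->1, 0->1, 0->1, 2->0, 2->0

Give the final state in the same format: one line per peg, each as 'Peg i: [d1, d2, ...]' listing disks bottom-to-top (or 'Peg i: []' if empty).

After move 1 (0->0):
Peg 0: [3, 2]
Peg 1: [4, 1]
Peg 2: []

After move 2 (0->1):
Peg 0: [3, 2]
Peg 1: [4, 1]
Peg 2: []

After move 3 (2->1):
Peg 0: [3, 2]
Peg 1: [4, 1]
Peg 2: []

After move 4 (1->1):
Peg 0: [3, 2]
Peg 1: [4, 1]
Peg 2: []

After move 5 (0->1):
Peg 0: [3, 2]
Peg 1: [4, 1]
Peg 2: []

After move 6 (0->1):
Peg 0: [3, 2]
Peg 1: [4, 1]
Peg 2: []

After move 7 (2->0):
Peg 0: [3, 2]
Peg 1: [4, 1]
Peg 2: []

After move 8 (2->0):
Peg 0: [3, 2]
Peg 1: [4, 1]
Peg 2: []

Answer: Peg 0: [3, 2]
Peg 1: [4, 1]
Peg 2: []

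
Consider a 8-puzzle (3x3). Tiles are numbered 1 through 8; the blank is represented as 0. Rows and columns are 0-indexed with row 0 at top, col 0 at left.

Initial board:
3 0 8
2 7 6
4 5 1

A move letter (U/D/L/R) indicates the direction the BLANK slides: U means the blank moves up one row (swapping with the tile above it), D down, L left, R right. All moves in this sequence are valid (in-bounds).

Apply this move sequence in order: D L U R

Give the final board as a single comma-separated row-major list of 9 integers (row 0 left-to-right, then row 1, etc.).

After move 1 (D):
3 7 8
2 0 6
4 5 1

After move 2 (L):
3 7 8
0 2 6
4 5 1

After move 3 (U):
0 7 8
3 2 6
4 5 1

After move 4 (R):
7 0 8
3 2 6
4 5 1

Answer: 7, 0, 8, 3, 2, 6, 4, 5, 1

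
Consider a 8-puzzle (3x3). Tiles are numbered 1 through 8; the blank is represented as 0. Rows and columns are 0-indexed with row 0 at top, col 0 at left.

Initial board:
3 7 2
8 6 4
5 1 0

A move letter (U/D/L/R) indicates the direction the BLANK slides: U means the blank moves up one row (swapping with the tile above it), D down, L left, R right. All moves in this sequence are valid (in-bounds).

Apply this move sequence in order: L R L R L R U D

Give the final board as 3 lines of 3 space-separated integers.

After move 1 (L):
3 7 2
8 6 4
5 0 1

After move 2 (R):
3 7 2
8 6 4
5 1 0

After move 3 (L):
3 7 2
8 6 4
5 0 1

After move 4 (R):
3 7 2
8 6 4
5 1 0

After move 5 (L):
3 7 2
8 6 4
5 0 1

After move 6 (R):
3 7 2
8 6 4
5 1 0

After move 7 (U):
3 7 2
8 6 0
5 1 4

After move 8 (D):
3 7 2
8 6 4
5 1 0

Answer: 3 7 2
8 6 4
5 1 0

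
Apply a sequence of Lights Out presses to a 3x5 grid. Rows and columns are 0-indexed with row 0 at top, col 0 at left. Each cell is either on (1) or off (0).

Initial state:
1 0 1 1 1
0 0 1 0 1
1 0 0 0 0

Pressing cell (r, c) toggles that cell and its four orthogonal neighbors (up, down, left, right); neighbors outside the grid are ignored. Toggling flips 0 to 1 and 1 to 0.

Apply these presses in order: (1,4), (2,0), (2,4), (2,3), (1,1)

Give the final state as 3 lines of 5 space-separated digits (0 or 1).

Answer: 1 1 1 1 0
0 1 0 0 1
0 0 1 0 1

Derivation:
After press 1 at (1,4):
1 0 1 1 0
0 0 1 1 0
1 0 0 0 1

After press 2 at (2,0):
1 0 1 1 0
1 0 1 1 0
0 1 0 0 1

After press 3 at (2,4):
1 0 1 1 0
1 0 1 1 1
0 1 0 1 0

After press 4 at (2,3):
1 0 1 1 0
1 0 1 0 1
0 1 1 0 1

After press 5 at (1,1):
1 1 1 1 0
0 1 0 0 1
0 0 1 0 1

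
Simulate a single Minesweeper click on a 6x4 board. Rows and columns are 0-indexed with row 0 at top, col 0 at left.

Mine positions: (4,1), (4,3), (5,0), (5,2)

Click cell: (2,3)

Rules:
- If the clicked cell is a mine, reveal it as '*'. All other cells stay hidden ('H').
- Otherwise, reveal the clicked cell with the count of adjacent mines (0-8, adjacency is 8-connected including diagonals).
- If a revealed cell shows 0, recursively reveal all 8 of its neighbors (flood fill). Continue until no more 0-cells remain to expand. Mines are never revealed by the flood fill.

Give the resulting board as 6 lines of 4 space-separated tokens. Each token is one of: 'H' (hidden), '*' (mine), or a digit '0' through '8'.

0 0 0 0
0 0 0 0
0 0 0 0
1 1 2 1
H H H H
H H H H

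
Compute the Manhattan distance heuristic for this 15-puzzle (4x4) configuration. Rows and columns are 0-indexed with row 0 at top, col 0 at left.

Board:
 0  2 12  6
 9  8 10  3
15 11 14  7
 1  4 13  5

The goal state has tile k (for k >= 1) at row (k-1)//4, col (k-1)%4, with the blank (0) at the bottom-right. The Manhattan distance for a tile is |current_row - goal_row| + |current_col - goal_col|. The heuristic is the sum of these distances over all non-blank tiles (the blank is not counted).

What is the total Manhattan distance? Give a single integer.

Tile 2: at (0,1), goal (0,1), distance |0-0|+|1-1| = 0
Tile 12: at (0,2), goal (2,3), distance |0-2|+|2-3| = 3
Tile 6: at (0,3), goal (1,1), distance |0-1|+|3-1| = 3
Tile 9: at (1,0), goal (2,0), distance |1-2|+|0-0| = 1
Tile 8: at (1,1), goal (1,3), distance |1-1|+|1-3| = 2
Tile 10: at (1,2), goal (2,1), distance |1-2|+|2-1| = 2
Tile 3: at (1,3), goal (0,2), distance |1-0|+|3-2| = 2
Tile 15: at (2,0), goal (3,2), distance |2-3|+|0-2| = 3
Tile 11: at (2,1), goal (2,2), distance |2-2|+|1-2| = 1
Tile 14: at (2,2), goal (3,1), distance |2-3|+|2-1| = 2
Tile 7: at (2,3), goal (1,2), distance |2-1|+|3-2| = 2
Tile 1: at (3,0), goal (0,0), distance |3-0|+|0-0| = 3
Tile 4: at (3,1), goal (0,3), distance |3-0|+|1-3| = 5
Tile 13: at (3,2), goal (3,0), distance |3-3|+|2-0| = 2
Tile 5: at (3,3), goal (1,0), distance |3-1|+|3-0| = 5
Sum: 0 + 3 + 3 + 1 + 2 + 2 + 2 + 3 + 1 + 2 + 2 + 3 + 5 + 2 + 5 = 36

Answer: 36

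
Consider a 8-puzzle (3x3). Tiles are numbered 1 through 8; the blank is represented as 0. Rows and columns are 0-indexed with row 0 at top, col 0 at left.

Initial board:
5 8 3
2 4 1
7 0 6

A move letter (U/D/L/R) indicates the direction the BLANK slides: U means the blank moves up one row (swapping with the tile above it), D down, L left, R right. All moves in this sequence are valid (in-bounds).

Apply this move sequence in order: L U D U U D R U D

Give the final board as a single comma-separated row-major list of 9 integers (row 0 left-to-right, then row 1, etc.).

Answer: 5, 8, 3, 4, 0, 1, 2, 7, 6

Derivation:
After move 1 (L):
5 8 3
2 4 1
0 7 6

After move 2 (U):
5 8 3
0 4 1
2 7 6

After move 3 (D):
5 8 3
2 4 1
0 7 6

After move 4 (U):
5 8 3
0 4 1
2 7 6

After move 5 (U):
0 8 3
5 4 1
2 7 6

After move 6 (D):
5 8 3
0 4 1
2 7 6

After move 7 (R):
5 8 3
4 0 1
2 7 6

After move 8 (U):
5 0 3
4 8 1
2 7 6

After move 9 (D):
5 8 3
4 0 1
2 7 6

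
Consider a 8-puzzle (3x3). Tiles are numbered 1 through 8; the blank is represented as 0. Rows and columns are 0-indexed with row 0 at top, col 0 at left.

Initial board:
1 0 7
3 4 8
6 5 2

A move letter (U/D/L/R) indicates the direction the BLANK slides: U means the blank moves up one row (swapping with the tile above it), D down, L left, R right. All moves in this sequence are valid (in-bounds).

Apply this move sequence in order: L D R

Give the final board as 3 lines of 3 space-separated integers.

Answer: 3 1 7
4 0 8
6 5 2

Derivation:
After move 1 (L):
0 1 7
3 4 8
6 5 2

After move 2 (D):
3 1 7
0 4 8
6 5 2

After move 3 (R):
3 1 7
4 0 8
6 5 2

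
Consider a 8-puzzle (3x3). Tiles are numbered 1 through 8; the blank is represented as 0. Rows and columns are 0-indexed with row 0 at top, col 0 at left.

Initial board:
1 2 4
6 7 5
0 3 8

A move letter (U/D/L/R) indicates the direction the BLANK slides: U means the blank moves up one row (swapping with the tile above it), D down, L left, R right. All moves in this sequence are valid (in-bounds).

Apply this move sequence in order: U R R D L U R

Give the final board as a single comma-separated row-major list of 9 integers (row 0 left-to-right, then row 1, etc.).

After move 1 (U):
1 2 4
0 7 5
6 3 8

After move 2 (R):
1 2 4
7 0 5
6 3 8

After move 3 (R):
1 2 4
7 5 0
6 3 8

After move 4 (D):
1 2 4
7 5 8
6 3 0

After move 5 (L):
1 2 4
7 5 8
6 0 3

After move 6 (U):
1 2 4
7 0 8
6 5 3

After move 7 (R):
1 2 4
7 8 0
6 5 3

Answer: 1, 2, 4, 7, 8, 0, 6, 5, 3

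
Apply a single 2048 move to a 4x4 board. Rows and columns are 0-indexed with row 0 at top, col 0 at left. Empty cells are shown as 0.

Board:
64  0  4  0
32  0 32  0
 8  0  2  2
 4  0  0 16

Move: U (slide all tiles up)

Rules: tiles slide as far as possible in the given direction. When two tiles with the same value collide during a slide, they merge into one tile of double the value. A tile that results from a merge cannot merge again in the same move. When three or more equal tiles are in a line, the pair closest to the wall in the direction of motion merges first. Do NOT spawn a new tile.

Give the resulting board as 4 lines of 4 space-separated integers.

Answer: 64  0  4  2
32  0 32 16
 8  0  2  0
 4  0  0  0

Derivation:
Slide up:
col 0: [64, 32, 8, 4] -> [64, 32, 8, 4]
col 1: [0, 0, 0, 0] -> [0, 0, 0, 0]
col 2: [4, 32, 2, 0] -> [4, 32, 2, 0]
col 3: [0, 0, 2, 16] -> [2, 16, 0, 0]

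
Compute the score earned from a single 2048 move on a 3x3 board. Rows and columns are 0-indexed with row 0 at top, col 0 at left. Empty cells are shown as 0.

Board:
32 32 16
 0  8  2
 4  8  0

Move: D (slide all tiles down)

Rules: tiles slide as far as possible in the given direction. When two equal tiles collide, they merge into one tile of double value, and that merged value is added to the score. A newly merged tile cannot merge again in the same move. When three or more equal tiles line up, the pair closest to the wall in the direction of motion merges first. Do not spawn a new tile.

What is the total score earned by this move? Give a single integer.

Slide down:
col 0: [32, 0, 4] -> [0, 32, 4]  score +0 (running 0)
col 1: [32, 8, 8] -> [0, 32, 16]  score +16 (running 16)
col 2: [16, 2, 0] -> [0, 16, 2]  score +0 (running 16)
Board after move:
 0  0  0
32 32 16
 4 16  2

Answer: 16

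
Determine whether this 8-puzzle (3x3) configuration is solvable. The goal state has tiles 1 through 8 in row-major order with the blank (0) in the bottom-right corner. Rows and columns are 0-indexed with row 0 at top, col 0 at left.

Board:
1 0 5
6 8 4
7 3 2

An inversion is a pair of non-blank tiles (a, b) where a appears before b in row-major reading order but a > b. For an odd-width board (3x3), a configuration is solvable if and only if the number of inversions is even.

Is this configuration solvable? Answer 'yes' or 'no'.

Inversions (pairs i<j in row-major order where tile[i] > tile[j] > 0): 15
15 is odd, so the puzzle is not solvable.

Answer: no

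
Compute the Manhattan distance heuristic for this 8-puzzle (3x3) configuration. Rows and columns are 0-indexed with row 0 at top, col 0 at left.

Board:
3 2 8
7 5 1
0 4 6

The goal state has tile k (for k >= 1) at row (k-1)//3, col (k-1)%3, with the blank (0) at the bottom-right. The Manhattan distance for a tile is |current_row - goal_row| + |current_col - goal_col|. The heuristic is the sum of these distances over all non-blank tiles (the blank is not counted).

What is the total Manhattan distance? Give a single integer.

Tile 3: at (0,0), goal (0,2), distance |0-0|+|0-2| = 2
Tile 2: at (0,1), goal (0,1), distance |0-0|+|1-1| = 0
Tile 8: at (0,2), goal (2,1), distance |0-2|+|2-1| = 3
Tile 7: at (1,0), goal (2,0), distance |1-2|+|0-0| = 1
Tile 5: at (1,1), goal (1,1), distance |1-1|+|1-1| = 0
Tile 1: at (1,2), goal (0,0), distance |1-0|+|2-0| = 3
Tile 4: at (2,1), goal (1,0), distance |2-1|+|1-0| = 2
Tile 6: at (2,2), goal (1,2), distance |2-1|+|2-2| = 1
Sum: 2 + 0 + 3 + 1 + 0 + 3 + 2 + 1 = 12

Answer: 12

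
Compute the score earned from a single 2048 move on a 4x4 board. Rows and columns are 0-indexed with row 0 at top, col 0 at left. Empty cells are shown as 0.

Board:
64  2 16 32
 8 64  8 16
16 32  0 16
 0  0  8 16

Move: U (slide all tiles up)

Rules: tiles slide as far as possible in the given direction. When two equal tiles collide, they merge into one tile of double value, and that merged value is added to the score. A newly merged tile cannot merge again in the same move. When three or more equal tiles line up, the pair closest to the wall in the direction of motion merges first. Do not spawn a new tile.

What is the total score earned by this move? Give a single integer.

Slide up:
col 0: [64, 8, 16, 0] -> [64, 8, 16, 0]  score +0 (running 0)
col 1: [2, 64, 32, 0] -> [2, 64, 32, 0]  score +0 (running 0)
col 2: [16, 8, 0, 8] -> [16, 16, 0, 0]  score +16 (running 16)
col 3: [32, 16, 16, 16] -> [32, 32, 16, 0]  score +32 (running 48)
Board after move:
64  2 16 32
 8 64 16 32
16 32  0 16
 0  0  0  0

Answer: 48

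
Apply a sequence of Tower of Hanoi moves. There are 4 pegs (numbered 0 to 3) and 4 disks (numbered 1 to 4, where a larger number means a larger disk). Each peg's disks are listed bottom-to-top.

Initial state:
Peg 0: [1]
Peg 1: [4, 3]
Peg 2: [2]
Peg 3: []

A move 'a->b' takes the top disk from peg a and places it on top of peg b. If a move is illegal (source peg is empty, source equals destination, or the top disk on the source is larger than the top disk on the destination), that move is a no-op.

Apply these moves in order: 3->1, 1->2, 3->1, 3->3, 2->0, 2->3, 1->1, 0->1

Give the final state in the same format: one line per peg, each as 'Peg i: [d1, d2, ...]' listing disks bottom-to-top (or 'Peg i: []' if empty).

After move 1 (3->1):
Peg 0: [1]
Peg 1: [4, 3]
Peg 2: [2]
Peg 3: []

After move 2 (1->2):
Peg 0: [1]
Peg 1: [4, 3]
Peg 2: [2]
Peg 3: []

After move 3 (3->1):
Peg 0: [1]
Peg 1: [4, 3]
Peg 2: [2]
Peg 3: []

After move 4 (3->3):
Peg 0: [1]
Peg 1: [4, 3]
Peg 2: [2]
Peg 3: []

After move 5 (2->0):
Peg 0: [1]
Peg 1: [4, 3]
Peg 2: [2]
Peg 3: []

After move 6 (2->3):
Peg 0: [1]
Peg 1: [4, 3]
Peg 2: []
Peg 3: [2]

After move 7 (1->1):
Peg 0: [1]
Peg 1: [4, 3]
Peg 2: []
Peg 3: [2]

After move 8 (0->1):
Peg 0: []
Peg 1: [4, 3, 1]
Peg 2: []
Peg 3: [2]

Answer: Peg 0: []
Peg 1: [4, 3, 1]
Peg 2: []
Peg 3: [2]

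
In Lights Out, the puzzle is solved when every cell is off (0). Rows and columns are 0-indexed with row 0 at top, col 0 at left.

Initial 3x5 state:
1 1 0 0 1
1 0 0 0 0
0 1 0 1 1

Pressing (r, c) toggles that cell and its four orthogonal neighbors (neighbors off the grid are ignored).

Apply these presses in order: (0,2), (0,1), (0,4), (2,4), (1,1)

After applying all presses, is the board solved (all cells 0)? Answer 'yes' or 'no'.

After press 1 at (0,2):
1 0 1 1 1
1 0 1 0 0
0 1 0 1 1

After press 2 at (0,1):
0 1 0 1 1
1 1 1 0 0
0 1 0 1 1

After press 3 at (0,4):
0 1 0 0 0
1 1 1 0 1
0 1 0 1 1

After press 4 at (2,4):
0 1 0 0 0
1 1 1 0 0
0 1 0 0 0

After press 5 at (1,1):
0 0 0 0 0
0 0 0 0 0
0 0 0 0 0

Lights still on: 0

Answer: yes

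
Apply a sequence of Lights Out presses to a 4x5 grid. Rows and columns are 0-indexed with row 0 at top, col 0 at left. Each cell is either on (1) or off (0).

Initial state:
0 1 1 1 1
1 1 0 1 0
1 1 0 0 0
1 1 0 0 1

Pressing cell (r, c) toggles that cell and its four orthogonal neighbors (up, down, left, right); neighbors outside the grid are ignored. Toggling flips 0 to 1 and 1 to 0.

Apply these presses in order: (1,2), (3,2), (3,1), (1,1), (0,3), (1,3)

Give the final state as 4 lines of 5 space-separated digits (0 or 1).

After press 1 at (1,2):
0 1 0 1 1
1 0 1 0 0
1 1 1 0 0
1 1 0 0 1

After press 2 at (3,2):
0 1 0 1 1
1 0 1 0 0
1 1 0 0 0
1 0 1 1 1

After press 3 at (3,1):
0 1 0 1 1
1 0 1 0 0
1 0 0 0 0
0 1 0 1 1

After press 4 at (1,1):
0 0 0 1 1
0 1 0 0 0
1 1 0 0 0
0 1 0 1 1

After press 5 at (0,3):
0 0 1 0 0
0 1 0 1 0
1 1 0 0 0
0 1 0 1 1

After press 6 at (1,3):
0 0 1 1 0
0 1 1 0 1
1 1 0 1 0
0 1 0 1 1

Answer: 0 0 1 1 0
0 1 1 0 1
1 1 0 1 0
0 1 0 1 1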